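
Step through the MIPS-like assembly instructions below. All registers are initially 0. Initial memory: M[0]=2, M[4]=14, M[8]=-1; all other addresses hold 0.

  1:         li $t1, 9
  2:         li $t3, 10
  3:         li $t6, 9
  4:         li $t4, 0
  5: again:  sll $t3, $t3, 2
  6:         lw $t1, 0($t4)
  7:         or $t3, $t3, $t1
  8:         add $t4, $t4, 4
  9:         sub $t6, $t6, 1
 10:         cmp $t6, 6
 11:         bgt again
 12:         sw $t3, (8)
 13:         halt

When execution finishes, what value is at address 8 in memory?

after li $t1, 9: $t1=9
after li $t3, 10: $t3=10
after li $t6, 9: $t6=9
after li $t4, 0: $t4=0
after sll $t3, $t3, 2: $t3=10<<2=40
after lw $t1, 0($t4): $t1=M[0]=2
after or $t3, $t3, $t1: $t3=40|2=42
after add $t4, $t4, 4: $t4=0+4=4
after sub $t6, $t6, 1: $t6=9-1=8
cmp $t6, 6  (cmp 8,6)
bgt again: taken
after sll $t3, $t3, 2: $t3=42<<2=168
after lw $t1, 0($t4): $t1=M[4]=14
after or $t3, $t3, $t1: $t3=168|14=174
after add $t4, $t4, 4: $t4=4+4=8
after sub $t6, $t6, 1: $t6=8-1=7
cmp $t6, 6  (cmp 7,6)
bgt again: taken
after sll $t3, $t3, 2: $t3=174<<2=696
after lw $t1, 0($t4): $t1=M[8]=-1
after or $t3, $t3, $t1: $t3=696|(-1)=-1
after add $t4, $t4, 4: $t4=8+4=12
after sub $t6, $t6, 1: $t6=7-1=6
cmp $t6, 6  (cmp 6,6)
bgt again: not taken
sw $t3, (8) → M[8]=-1
halt.

-1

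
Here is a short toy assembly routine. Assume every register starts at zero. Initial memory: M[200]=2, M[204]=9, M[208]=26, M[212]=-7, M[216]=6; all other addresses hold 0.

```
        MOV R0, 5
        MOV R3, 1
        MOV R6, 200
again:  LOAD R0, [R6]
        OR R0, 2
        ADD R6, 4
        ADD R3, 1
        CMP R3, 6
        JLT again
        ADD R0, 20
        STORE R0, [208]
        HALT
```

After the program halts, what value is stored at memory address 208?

26

R0=5
R3=1
R6=200
R0=M[200]=2
R0=2|2=2
R6=200+4=204
R3=1+1=2
CMP R3, 6  (cmp 2,6)
JLT again: taken
R0=M[204]=9
R0=9|2=11
R6=204+4=208
R3=2+1=3
CMP R3, 6  (cmp 3,6)
JLT again: taken
R0=M[208]=26
R0=26|2=26
R6=208+4=212
R3=3+1=4
CMP R3, 6  (cmp 4,6)
JLT again: taken
R0=M[212]=-7
R0=(-7)|2=-5
R6=212+4=216
R3=4+1=5
CMP R3, 6  (cmp 5,6)
JLT again: taken
R0=M[216]=6
R0=6|2=6
R6=216+4=220
R3=5+1=6
CMP R3, 6  (cmp 6,6)
JLT again: not taken
R0=6+20=26
STORE R0, [208] → M[208]=26
halt.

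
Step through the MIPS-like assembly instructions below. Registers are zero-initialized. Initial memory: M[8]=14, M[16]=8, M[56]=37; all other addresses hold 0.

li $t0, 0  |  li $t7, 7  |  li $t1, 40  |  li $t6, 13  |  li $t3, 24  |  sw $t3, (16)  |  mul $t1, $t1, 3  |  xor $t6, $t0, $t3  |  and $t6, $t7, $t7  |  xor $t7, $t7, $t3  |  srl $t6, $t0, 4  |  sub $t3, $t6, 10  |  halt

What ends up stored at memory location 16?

24

$t0=0
$t7=7
$t1=40
$t6=13
$t3=24
sw $t3, (16) → M[16]=24
$t1=40*3=120
$t6=0^24=24
$t6=7&7=7
$t7=7^24=31
$t6=0>>4=0
$t3=0-10=-10
halt.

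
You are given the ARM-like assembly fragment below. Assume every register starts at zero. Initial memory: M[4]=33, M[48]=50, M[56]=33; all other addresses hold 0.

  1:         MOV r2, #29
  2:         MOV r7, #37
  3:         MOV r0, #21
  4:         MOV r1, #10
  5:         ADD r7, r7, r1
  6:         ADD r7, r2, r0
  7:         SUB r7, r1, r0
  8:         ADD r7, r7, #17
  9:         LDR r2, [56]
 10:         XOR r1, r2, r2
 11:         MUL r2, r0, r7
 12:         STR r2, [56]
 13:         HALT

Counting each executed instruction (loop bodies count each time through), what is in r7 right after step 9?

after MOV r2, #29: r2=29
after MOV r7, #37: r7=37
after MOV r0, #21: r0=21
after MOV r1, #10: r1=10
after ADD r7, r7, r1: r7=37+10=47
after ADD r7, r2, r0: r7=29+21=50
after SUB r7, r1, r0: r7=10-21=-11
after ADD r7, r7, #17: r7=(-11)+17=6
after LDR r2, [56]: r2=M[56]=33
After step 9: r7 = 6.

6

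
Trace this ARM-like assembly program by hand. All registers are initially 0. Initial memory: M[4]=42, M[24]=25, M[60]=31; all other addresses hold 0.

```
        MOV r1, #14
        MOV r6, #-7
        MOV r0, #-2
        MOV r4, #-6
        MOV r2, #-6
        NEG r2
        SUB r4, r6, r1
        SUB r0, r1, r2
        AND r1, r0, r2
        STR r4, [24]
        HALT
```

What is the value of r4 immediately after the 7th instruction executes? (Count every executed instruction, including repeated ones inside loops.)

-21

MOV r1, #14 → r1=14
MOV r6, #-7 → r6=-7
MOV r0, #-2 → r0=-2
MOV r4, #-6 → r4=-6
MOV r2, #-6 → r2=-6
NEG r2 → r2=-(-6)=6
SUB r4, r6, r1 → r4=(-7)-14=-21
After step 7: r4 = -21.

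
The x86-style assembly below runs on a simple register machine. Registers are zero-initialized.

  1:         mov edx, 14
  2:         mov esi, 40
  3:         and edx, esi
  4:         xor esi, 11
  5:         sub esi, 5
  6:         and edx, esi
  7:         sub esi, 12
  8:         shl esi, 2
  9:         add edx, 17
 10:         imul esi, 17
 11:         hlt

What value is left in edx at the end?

25

edx=14
esi=40
edx=14&40=8
esi=40^11=35
esi=35-5=30
edx=8&30=8
esi=30-12=18
esi=18<<2=72
edx=8+17=25
esi=72*17=1224
halt.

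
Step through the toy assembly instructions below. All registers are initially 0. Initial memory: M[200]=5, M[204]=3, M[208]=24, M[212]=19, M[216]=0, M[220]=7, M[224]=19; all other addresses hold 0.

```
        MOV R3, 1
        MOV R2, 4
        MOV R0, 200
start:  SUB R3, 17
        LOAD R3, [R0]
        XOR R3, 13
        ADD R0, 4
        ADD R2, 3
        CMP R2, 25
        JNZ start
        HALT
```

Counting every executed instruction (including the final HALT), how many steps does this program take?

MOV R3, 1 → R3=1
MOV R2, 4 → R2=4
MOV R0, 200 → R0=200
SUB R3, 17 → R3=1-17=-16
LOAD R3, [R0] → R3=M[200]=5
XOR R3, 13 → R3=5^13=8
ADD R0, 4 → R0=200+4=204
ADD R2, 3 → R2=4+3=7
CMP R2, 25  (cmp 7,25)
JNZ start: taken
SUB R3, 17 → R3=8-17=-9
LOAD R3, [R0] → R3=M[204]=3
XOR R3, 13 → R3=3^13=14
ADD R0, 4 → R0=204+4=208
ADD R2, 3 → R2=7+3=10
CMP R2, 25  (cmp 10,25)
JNZ start: taken
SUB R3, 17 → R3=14-17=-3
LOAD R3, [R0] → R3=M[208]=24
XOR R3, 13 → R3=24^13=21
ADD R0, 4 → R0=208+4=212
ADD R2, 3 → R2=10+3=13
CMP R2, 25  (cmp 13,25)
JNZ start: taken
SUB R3, 17 → R3=21-17=4
LOAD R3, [R0] → R3=M[212]=19
XOR R3, 13 → R3=19^13=30
ADD R0, 4 → R0=212+4=216
ADD R2, 3 → R2=13+3=16
CMP R2, 25  (cmp 16,25)
JNZ start: taken
SUB R3, 17 → R3=30-17=13
LOAD R3, [R0] → R3=M[216]=0
XOR R3, 13 → R3=0^13=13
ADD R0, 4 → R0=216+4=220
ADD R2, 3 → R2=16+3=19
CMP R2, 25  (cmp 19,25)
JNZ start: taken
SUB R3, 17 → R3=13-17=-4
LOAD R3, [R0] → R3=M[220]=7
XOR R3, 13 → R3=7^13=10
ADD R0, 4 → R0=220+4=224
ADD R2, 3 → R2=19+3=22
CMP R2, 25  (cmp 22,25)
JNZ start: taken
SUB R3, 17 → R3=10-17=-7
LOAD R3, [R0] → R3=M[224]=19
XOR R3, 13 → R3=19^13=30
ADD R0, 4 → R0=224+4=228
ADD R2, 3 → R2=22+3=25
CMP R2, 25  (cmp 25,25)
JNZ start: not taken
halt.
Total executed instructions: 53.

53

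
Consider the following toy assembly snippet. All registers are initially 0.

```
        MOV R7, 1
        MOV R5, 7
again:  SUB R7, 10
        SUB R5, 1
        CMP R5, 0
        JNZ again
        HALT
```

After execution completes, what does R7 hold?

-69

after MOV R7, 1: R7=1
after MOV R5, 7: R5=7
after SUB R7, 10: R7=1-10=-9
after SUB R5, 1: R5=7-1=6
CMP R5, 0  (cmp 6,0)
JNZ again: taken
after SUB R7, 10: R7=(-9)-10=-19
after SUB R5, 1: R5=6-1=5
CMP R5, 0  (cmp 5,0)
JNZ again: taken
after SUB R7, 10: R7=(-19)-10=-29
after SUB R5, 1: R5=5-1=4
CMP R5, 0  (cmp 4,0)
JNZ again: taken
after SUB R7, 10: R7=(-29)-10=-39
after SUB R5, 1: R5=4-1=3
CMP R5, 0  (cmp 3,0)
JNZ again: taken
after SUB R7, 10: R7=(-39)-10=-49
after SUB R5, 1: R5=3-1=2
CMP R5, 0  (cmp 2,0)
JNZ again: taken
after SUB R7, 10: R7=(-49)-10=-59
after SUB R5, 1: R5=2-1=1
CMP R5, 0  (cmp 1,0)
JNZ again: taken
after SUB R7, 10: R7=(-59)-10=-69
after SUB R5, 1: R5=1-1=0
CMP R5, 0  (cmp 0,0)
JNZ again: not taken
halt.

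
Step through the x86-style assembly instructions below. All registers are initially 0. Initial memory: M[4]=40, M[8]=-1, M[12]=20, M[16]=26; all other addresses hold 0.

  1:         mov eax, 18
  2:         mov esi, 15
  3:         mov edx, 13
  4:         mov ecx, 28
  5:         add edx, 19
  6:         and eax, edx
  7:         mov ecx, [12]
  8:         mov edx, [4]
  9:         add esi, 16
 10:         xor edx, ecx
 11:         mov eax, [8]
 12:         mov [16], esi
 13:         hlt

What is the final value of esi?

31

after mov eax, 18: eax=18
after mov esi, 15: esi=15
after mov edx, 13: edx=13
after mov ecx, 28: ecx=28
after add edx, 19: edx=13+19=32
after and eax, edx: eax=18&32=0
after mov ecx, [12]: ecx=M[12]=20
after mov edx, [4]: edx=M[4]=40
after add esi, 16: esi=15+16=31
after xor edx, ecx: edx=40^20=60
after mov eax, [8]: eax=M[8]=-1
mov [16], esi → M[16]=31
halt.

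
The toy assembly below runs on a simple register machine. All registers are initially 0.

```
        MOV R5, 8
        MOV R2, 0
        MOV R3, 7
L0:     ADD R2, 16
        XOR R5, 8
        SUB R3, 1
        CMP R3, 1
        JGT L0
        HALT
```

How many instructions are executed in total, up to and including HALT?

34

MOV R5, 8 → R5=8
MOV R2, 0 → R2=0
MOV R3, 7 → R3=7
ADD R2, 16 → R2=0+16=16
XOR R5, 8 → R5=8^8=0
SUB R3, 1 → R3=7-1=6
CMP R3, 1  (cmp 6,1)
JGT L0: taken
ADD R2, 16 → R2=16+16=32
XOR R5, 8 → R5=0^8=8
SUB R3, 1 → R3=6-1=5
CMP R3, 1  (cmp 5,1)
JGT L0: taken
ADD R2, 16 → R2=32+16=48
XOR R5, 8 → R5=8^8=0
SUB R3, 1 → R3=5-1=4
CMP R3, 1  (cmp 4,1)
JGT L0: taken
ADD R2, 16 → R2=48+16=64
XOR R5, 8 → R5=0^8=8
SUB R3, 1 → R3=4-1=3
CMP R3, 1  (cmp 3,1)
JGT L0: taken
ADD R2, 16 → R2=64+16=80
XOR R5, 8 → R5=8^8=0
SUB R3, 1 → R3=3-1=2
CMP R3, 1  (cmp 2,1)
JGT L0: taken
ADD R2, 16 → R2=80+16=96
XOR R5, 8 → R5=0^8=8
SUB R3, 1 → R3=2-1=1
CMP R3, 1  (cmp 1,1)
JGT L0: not taken
halt.
Total executed instructions: 34.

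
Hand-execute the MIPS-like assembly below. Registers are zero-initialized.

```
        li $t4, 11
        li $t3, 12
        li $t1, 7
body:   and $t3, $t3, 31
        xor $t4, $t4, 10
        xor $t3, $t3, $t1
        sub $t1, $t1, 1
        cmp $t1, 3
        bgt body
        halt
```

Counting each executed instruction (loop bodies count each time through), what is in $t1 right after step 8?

6

$t4=11
$t3=12
$t1=7
$t3=12&31=12
$t4=11^10=1
$t3=12^7=11
$t1=7-1=6
cmp $t1, 3  (cmp 6,3)
After step 8: $t1 = 6.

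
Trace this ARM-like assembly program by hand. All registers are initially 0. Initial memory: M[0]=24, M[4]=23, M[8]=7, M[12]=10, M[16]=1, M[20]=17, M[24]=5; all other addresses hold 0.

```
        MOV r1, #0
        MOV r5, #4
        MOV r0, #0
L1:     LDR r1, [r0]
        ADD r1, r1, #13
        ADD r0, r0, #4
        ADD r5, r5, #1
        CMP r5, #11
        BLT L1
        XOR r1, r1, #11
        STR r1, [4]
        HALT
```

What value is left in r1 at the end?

25

MOV r1, #0 → r1=0
MOV r5, #4 → r5=4
MOV r0, #0 → r0=0
LDR r1, [r0] → r1=M[0]=24
ADD r1, r1, #13 → r1=24+13=37
ADD r0, r0, #4 → r0=0+4=4
ADD r5, r5, #1 → r5=4+1=5
CMP r5, #11  (cmp 5,11)
BLT L1: taken
LDR r1, [r0] → r1=M[4]=23
ADD r1, r1, #13 → r1=23+13=36
ADD r0, r0, #4 → r0=4+4=8
ADD r5, r5, #1 → r5=5+1=6
CMP r5, #11  (cmp 6,11)
BLT L1: taken
LDR r1, [r0] → r1=M[8]=7
ADD r1, r1, #13 → r1=7+13=20
ADD r0, r0, #4 → r0=8+4=12
ADD r5, r5, #1 → r5=6+1=7
CMP r5, #11  (cmp 7,11)
BLT L1: taken
LDR r1, [r0] → r1=M[12]=10
ADD r1, r1, #13 → r1=10+13=23
ADD r0, r0, #4 → r0=12+4=16
ADD r5, r5, #1 → r5=7+1=8
CMP r5, #11  (cmp 8,11)
BLT L1: taken
LDR r1, [r0] → r1=M[16]=1
ADD r1, r1, #13 → r1=1+13=14
ADD r0, r0, #4 → r0=16+4=20
ADD r5, r5, #1 → r5=8+1=9
CMP r5, #11  (cmp 9,11)
BLT L1: taken
LDR r1, [r0] → r1=M[20]=17
ADD r1, r1, #13 → r1=17+13=30
ADD r0, r0, #4 → r0=20+4=24
ADD r5, r5, #1 → r5=9+1=10
CMP r5, #11  (cmp 10,11)
BLT L1: taken
LDR r1, [r0] → r1=M[24]=5
ADD r1, r1, #13 → r1=5+13=18
ADD r0, r0, #4 → r0=24+4=28
ADD r5, r5, #1 → r5=10+1=11
CMP r5, #11  (cmp 11,11)
BLT L1: not taken
XOR r1, r1, #11 → r1=18^11=25
STR r1, [4] → M[4]=25
halt.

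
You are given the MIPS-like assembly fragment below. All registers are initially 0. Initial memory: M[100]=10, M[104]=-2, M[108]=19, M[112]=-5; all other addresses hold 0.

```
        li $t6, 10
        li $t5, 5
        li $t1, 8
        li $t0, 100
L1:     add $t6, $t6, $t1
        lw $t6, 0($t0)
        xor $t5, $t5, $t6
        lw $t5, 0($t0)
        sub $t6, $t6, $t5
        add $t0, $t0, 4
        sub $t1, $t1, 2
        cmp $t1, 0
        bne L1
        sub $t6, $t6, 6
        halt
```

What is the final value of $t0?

116

li $t6, 10 → $t6=10
li $t5, 5 → $t5=5
li $t1, 8 → $t1=8
li $t0, 100 → $t0=100
add $t6, $t6, $t1 → $t6=10+8=18
lw $t6, 0($t0) → $t6=M[100]=10
xor $t5, $t5, $t6 → $t5=5^10=15
lw $t5, 0($t0) → $t5=M[100]=10
sub $t6, $t6, $t5 → $t6=10-10=0
add $t0, $t0, 4 → $t0=100+4=104
sub $t1, $t1, 2 → $t1=8-2=6
cmp $t1, 0  (cmp 6,0)
bne L1: taken
add $t6, $t6, $t1 → $t6=0+6=6
lw $t6, 0($t0) → $t6=M[104]=-2
xor $t5, $t5, $t6 → $t5=10^(-2)=-12
lw $t5, 0($t0) → $t5=M[104]=-2
sub $t6, $t6, $t5 → $t6=(-2)-(-2)=0
add $t0, $t0, 4 → $t0=104+4=108
sub $t1, $t1, 2 → $t1=6-2=4
cmp $t1, 0  (cmp 4,0)
bne L1: taken
add $t6, $t6, $t1 → $t6=0+4=4
lw $t6, 0($t0) → $t6=M[108]=19
xor $t5, $t5, $t6 → $t5=(-2)^19=-19
lw $t5, 0($t0) → $t5=M[108]=19
sub $t6, $t6, $t5 → $t6=19-19=0
add $t0, $t0, 4 → $t0=108+4=112
sub $t1, $t1, 2 → $t1=4-2=2
cmp $t1, 0  (cmp 2,0)
bne L1: taken
add $t6, $t6, $t1 → $t6=0+2=2
lw $t6, 0($t0) → $t6=M[112]=-5
xor $t5, $t5, $t6 → $t5=19^(-5)=-24
lw $t5, 0($t0) → $t5=M[112]=-5
sub $t6, $t6, $t5 → $t6=(-5)-(-5)=0
add $t0, $t0, 4 → $t0=112+4=116
sub $t1, $t1, 2 → $t1=2-2=0
cmp $t1, 0  (cmp 0,0)
bne L1: not taken
sub $t6, $t6, 6 → $t6=0-6=-6
halt.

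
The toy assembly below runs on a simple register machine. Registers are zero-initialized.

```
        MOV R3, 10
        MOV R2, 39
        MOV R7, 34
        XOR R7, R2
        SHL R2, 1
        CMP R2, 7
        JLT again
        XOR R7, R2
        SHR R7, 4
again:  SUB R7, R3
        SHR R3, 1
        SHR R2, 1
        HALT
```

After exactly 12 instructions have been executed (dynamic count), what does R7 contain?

-6

R3=10
R2=39
R7=34
R7=34^39=5
R2=39<<1=78
CMP R2, 7  (cmp 78,7)
JLT again: not taken
R7=5^78=75
R7=75>>4=4
R7=4-10=-6
R3=10>>1=5
R2=78>>1=39
After step 12: R7 = -6.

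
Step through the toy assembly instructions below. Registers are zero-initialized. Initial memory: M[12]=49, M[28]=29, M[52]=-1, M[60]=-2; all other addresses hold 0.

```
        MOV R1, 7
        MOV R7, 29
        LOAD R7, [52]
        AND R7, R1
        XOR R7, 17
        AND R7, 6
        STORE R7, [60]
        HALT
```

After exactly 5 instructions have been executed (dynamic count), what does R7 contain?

R1=7
R7=29
R7=M[52]=-1
R7=(-1)&7=7
R7=7^17=22
After step 5: R7 = 22.

22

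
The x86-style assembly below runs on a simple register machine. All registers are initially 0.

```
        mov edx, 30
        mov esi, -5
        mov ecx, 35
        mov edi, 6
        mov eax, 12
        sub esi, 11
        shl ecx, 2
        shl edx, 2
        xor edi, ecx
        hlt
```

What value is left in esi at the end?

edx=30
esi=-5
ecx=35
edi=6
eax=12
esi=(-5)-11=-16
ecx=35<<2=140
edx=30<<2=120
edi=6^140=138
halt.

-16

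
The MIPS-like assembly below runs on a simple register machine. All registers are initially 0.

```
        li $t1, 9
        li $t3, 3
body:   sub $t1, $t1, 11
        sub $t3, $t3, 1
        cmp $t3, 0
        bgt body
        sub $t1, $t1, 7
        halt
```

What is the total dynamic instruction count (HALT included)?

after li $t1, 9: $t1=9
after li $t3, 3: $t3=3
after sub $t1, $t1, 11: $t1=9-11=-2
after sub $t3, $t3, 1: $t3=3-1=2
cmp $t3, 0  (cmp 2,0)
bgt body: taken
after sub $t1, $t1, 11: $t1=(-2)-11=-13
after sub $t3, $t3, 1: $t3=2-1=1
cmp $t3, 0  (cmp 1,0)
bgt body: taken
after sub $t1, $t1, 11: $t1=(-13)-11=-24
after sub $t3, $t3, 1: $t3=1-1=0
cmp $t3, 0  (cmp 0,0)
bgt body: not taken
after sub $t1, $t1, 7: $t1=(-24)-7=-31
halt.
Total executed instructions: 16.

16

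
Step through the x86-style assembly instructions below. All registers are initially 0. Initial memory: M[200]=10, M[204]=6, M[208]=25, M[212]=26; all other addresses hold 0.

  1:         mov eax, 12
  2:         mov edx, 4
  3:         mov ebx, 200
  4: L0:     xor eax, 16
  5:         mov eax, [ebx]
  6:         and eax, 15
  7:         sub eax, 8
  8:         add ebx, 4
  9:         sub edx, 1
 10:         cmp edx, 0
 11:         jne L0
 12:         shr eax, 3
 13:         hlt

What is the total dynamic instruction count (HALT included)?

eax=12
edx=4
ebx=200
eax=12^16=28
eax=M[200]=10
eax=10&15=10
eax=10-8=2
ebx=200+4=204
edx=4-1=3
cmp edx, 0  (cmp 3,0)
jne L0: taken
eax=2^16=18
eax=M[204]=6
eax=6&15=6
eax=6-8=-2
ebx=204+4=208
edx=3-1=2
cmp edx, 0  (cmp 2,0)
jne L0: taken
eax=(-2)^16=-18
eax=M[208]=25
eax=25&15=9
eax=9-8=1
ebx=208+4=212
edx=2-1=1
cmp edx, 0  (cmp 1,0)
jne L0: taken
eax=1^16=17
eax=M[212]=26
eax=26&15=10
eax=10-8=2
ebx=212+4=216
edx=1-1=0
cmp edx, 0  (cmp 0,0)
jne L0: not taken
eax=2>>3=0
halt.
Total executed instructions: 37.

37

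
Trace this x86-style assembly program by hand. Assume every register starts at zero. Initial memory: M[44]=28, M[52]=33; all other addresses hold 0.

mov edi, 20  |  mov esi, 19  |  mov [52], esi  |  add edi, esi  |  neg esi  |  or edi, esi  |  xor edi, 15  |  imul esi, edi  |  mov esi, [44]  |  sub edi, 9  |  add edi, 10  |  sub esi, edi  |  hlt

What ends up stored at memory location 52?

edi=20
esi=19
mov [52], esi → M[52]=19
edi=20+19=39
esi=-(19)=-19
edi=39|(-19)=-17
edi=(-17)^15=-32
esi=(-19)*(-32)=608
esi=M[44]=28
edi=(-32)-9=-41
edi=(-41)+10=-31
esi=28-(-31)=59
halt.

19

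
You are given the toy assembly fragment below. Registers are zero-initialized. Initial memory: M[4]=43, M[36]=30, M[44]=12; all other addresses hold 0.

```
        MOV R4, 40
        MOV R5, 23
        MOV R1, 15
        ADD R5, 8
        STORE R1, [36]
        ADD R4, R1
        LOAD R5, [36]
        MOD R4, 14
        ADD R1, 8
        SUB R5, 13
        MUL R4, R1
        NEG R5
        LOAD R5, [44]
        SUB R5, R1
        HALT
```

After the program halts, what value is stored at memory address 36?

MOV R4, 40 → R4=40
MOV R5, 23 → R5=23
MOV R1, 15 → R1=15
ADD R5, 8 → R5=23+8=31
STORE R1, [36] → M[36]=15
ADD R4, R1 → R4=40+15=55
LOAD R5, [36] → R5=M[36]=15
MOD R4, 14 → R4=55%14=13
ADD R1, 8 → R1=15+8=23
SUB R5, 13 → R5=15-13=2
MUL R4, R1 → R4=13*23=299
NEG R5 → R5=-(2)=-2
LOAD R5, [44] → R5=M[44]=12
SUB R5, R1 → R5=12-23=-11
halt.

15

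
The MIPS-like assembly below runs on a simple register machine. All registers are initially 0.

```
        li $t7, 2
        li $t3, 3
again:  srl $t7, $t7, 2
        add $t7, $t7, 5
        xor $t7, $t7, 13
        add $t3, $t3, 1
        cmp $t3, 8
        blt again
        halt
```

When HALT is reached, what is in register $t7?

after li $t7, 2: $t7=2
after li $t3, 3: $t3=3
after srl $t7, $t7, 2: $t7=2>>2=0
after add $t7, $t7, 5: $t7=0+5=5
after xor $t7, $t7, 13: $t7=5^13=8
after add $t3, $t3, 1: $t3=3+1=4
cmp $t3, 8  (cmp 4,8)
blt again: taken
after srl $t7, $t7, 2: $t7=8>>2=2
after add $t7, $t7, 5: $t7=2+5=7
after xor $t7, $t7, 13: $t7=7^13=10
after add $t3, $t3, 1: $t3=4+1=5
cmp $t3, 8  (cmp 5,8)
blt again: taken
after srl $t7, $t7, 2: $t7=10>>2=2
after add $t7, $t7, 5: $t7=2+5=7
after xor $t7, $t7, 13: $t7=7^13=10
after add $t3, $t3, 1: $t3=5+1=6
cmp $t3, 8  (cmp 6,8)
blt again: taken
after srl $t7, $t7, 2: $t7=10>>2=2
after add $t7, $t7, 5: $t7=2+5=7
after xor $t7, $t7, 13: $t7=7^13=10
after add $t3, $t3, 1: $t3=6+1=7
cmp $t3, 8  (cmp 7,8)
blt again: taken
after srl $t7, $t7, 2: $t7=10>>2=2
after add $t7, $t7, 5: $t7=2+5=7
after xor $t7, $t7, 13: $t7=7^13=10
after add $t3, $t3, 1: $t3=7+1=8
cmp $t3, 8  (cmp 8,8)
blt again: not taken
halt.

10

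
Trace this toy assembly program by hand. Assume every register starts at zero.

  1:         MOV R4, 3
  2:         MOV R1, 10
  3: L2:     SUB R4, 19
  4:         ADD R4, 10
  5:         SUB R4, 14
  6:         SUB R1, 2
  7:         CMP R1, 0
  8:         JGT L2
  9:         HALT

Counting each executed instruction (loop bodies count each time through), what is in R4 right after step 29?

-112

after MOV R4, 3: R4=3
after MOV R1, 10: R1=10
after SUB R4, 19: R4=3-19=-16
after ADD R4, 10: R4=(-16)+10=-6
after SUB R4, 14: R4=(-6)-14=-20
after SUB R1, 2: R1=10-2=8
CMP R1, 0  (cmp 8,0)
JGT L2: taken
after SUB R4, 19: R4=(-20)-19=-39
after ADD R4, 10: R4=(-39)+10=-29
after SUB R4, 14: R4=(-29)-14=-43
after SUB R1, 2: R1=8-2=6
CMP R1, 0  (cmp 6,0)
JGT L2: taken
after SUB R4, 19: R4=(-43)-19=-62
after ADD R4, 10: R4=(-62)+10=-52
after SUB R4, 14: R4=(-52)-14=-66
after SUB R1, 2: R1=6-2=4
CMP R1, 0  (cmp 4,0)
JGT L2: taken
after SUB R4, 19: R4=(-66)-19=-85
after ADD R4, 10: R4=(-85)+10=-75
after SUB R4, 14: R4=(-75)-14=-89
after SUB R1, 2: R1=4-2=2
CMP R1, 0  (cmp 2,0)
JGT L2: taken
after SUB R4, 19: R4=(-89)-19=-108
after ADD R4, 10: R4=(-108)+10=-98
after SUB R4, 14: R4=(-98)-14=-112
After step 29: R4 = -112.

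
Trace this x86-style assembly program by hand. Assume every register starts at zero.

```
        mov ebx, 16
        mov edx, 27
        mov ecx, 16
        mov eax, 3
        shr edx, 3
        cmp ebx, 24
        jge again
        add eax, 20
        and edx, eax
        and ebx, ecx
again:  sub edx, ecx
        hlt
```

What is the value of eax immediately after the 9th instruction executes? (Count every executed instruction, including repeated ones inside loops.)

after mov ebx, 16: ebx=16
after mov edx, 27: edx=27
after mov ecx, 16: ecx=16
after mov eax, 3: eax=3
after shr edx, 3: edx=27>>3=3
cmp ebx, 24  (cmp 16,24)
jge again: not taken
after add eax, 20: eax=3+20=23
after and edx, eax: edx=3&23=3
After step 9: eax = 23.

23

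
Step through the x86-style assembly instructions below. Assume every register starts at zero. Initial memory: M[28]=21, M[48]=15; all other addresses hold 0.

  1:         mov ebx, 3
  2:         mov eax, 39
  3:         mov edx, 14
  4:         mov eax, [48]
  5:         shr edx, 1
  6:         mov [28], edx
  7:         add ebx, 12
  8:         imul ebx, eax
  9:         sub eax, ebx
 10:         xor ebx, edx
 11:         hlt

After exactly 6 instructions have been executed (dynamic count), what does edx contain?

7

ebx=3
eax=39
edx=14
eax=M[48]=15
edx=14>>1=7
mov [28], edx → M[28]=7
After step 6: edx = 7.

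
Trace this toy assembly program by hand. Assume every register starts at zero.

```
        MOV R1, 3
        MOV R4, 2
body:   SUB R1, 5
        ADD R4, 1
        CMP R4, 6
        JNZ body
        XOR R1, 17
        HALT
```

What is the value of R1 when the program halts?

R1=3
R4=2
R1=3-5=-2
R4=2+1=3
CMP R4, 6  (cmp 3,6)
JNZ body: taken
R1=(-2)-5=-7
R4=3+1=4
CMP R4, 6  (cmp 4,6)
JNZ body: taken
R1=(-7)-5=-12
R4=4+1=5
CMP R4, 6  (cmp 5,6)
JNZ body: taken
R1=(-12)-5=-17
R4=5+1=6
CMP R4, 6  (cmp 6,6)
JNZ body: not taken
R1=(-17)^17=-2
halt.

-2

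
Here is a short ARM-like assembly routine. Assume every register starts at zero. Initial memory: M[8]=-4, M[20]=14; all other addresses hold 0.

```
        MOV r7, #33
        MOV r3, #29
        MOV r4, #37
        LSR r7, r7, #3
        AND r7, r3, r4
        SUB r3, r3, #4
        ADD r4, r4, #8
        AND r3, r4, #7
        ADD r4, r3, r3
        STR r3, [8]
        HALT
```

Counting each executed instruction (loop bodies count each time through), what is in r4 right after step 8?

45

r7=33
r3=29
r4=37
r7=33>>3=4
r7=29&37=5
r3=29-4=25
r4=37+8=45
r3=45&7=5
After step 8: r4 = 45.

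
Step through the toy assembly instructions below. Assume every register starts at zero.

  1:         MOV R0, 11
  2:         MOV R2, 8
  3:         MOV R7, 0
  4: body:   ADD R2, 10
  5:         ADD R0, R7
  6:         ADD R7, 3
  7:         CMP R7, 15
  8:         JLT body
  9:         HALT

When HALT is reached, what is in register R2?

58

R0=11
R2=8
R7=0
R2=8+10=18
R0=11+0=11
R7=0+3=3
CMP R7, 15  (cmp 3,15)
JLT body: taken
R2=18+10=28
R0=11+3=14
R7=3+3=6
CMP R7, 15  (cmp 6,15)
JLT body: taken
R2=28+10=38
R0=14+6=20
R7=6+3=9
CMP R7, 15  (cmp 9,15)
JLT body: taken
R2=38+10=48
R0=20+9=29
R7=9+3=12
CMP R7, 15  (cmp 12,15)
JLT body: taken
R2=48+10=58
R0=29+12=41
R7=12+3=15
CMP R7, 15  (cmp 15,15)
JLT body: not taken
halt.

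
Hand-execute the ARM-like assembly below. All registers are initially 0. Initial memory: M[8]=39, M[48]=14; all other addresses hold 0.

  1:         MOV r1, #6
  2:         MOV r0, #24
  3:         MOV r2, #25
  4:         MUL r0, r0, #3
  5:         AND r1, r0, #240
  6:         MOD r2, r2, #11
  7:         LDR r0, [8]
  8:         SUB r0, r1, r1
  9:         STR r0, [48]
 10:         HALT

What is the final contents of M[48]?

MOV r1, #6 → r1=6
MOV r0, #24 → r0=24
MOV r2, #25 → r2=25
MUL r0, r0, #3 → r0=24*3=72
AND r1, r0, #240 → r1=72&240=64
MOD r2, r2, #11 → r2=25%11=3
LDR r0, [8] → r0=M[8]=39
SUB r0, r1, r1 → r0=64-64=0
STR r0, [48] → M[48]=0
halt.

0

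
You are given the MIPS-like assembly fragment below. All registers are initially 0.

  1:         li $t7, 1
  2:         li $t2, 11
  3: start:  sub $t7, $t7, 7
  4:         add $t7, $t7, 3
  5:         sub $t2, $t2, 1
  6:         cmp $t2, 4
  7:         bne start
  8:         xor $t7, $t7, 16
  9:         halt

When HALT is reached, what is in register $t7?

li $t7, 1 → $t7=1
li $t2, 11 → $t2=11
sub $t7, $t7, 7 → $t7=1-7=-6
add $t7, $t7, 3 → $t7=(-6)+3=-3
sub $t2, $t2, 1 → $t2=11-1=10
cmp $t2, 4  (cmp 10,4)
bne start: taken
sub $t7, $t7, 7 → $t7=(-3)-7=-10
add $t7, $t7, 3 → $t7=(-10)+3=-7
sub $t2, $t2, 1 → $t2=10-1=9
cmp $t2, 4  (cmp 9,4)
bne start: taken
sub $t7, $t7, 7 → $t7=(-7)-7=-14
add $t7, $t7, 3 → $t7=(-14)+3=-11
sub $t2, $t2, 1 → $t2=9-1=8
cmp $t2, 4  (cmp 8,4)
bne start: taken
sub $t7, $t7, 7 → $t7=(-11)-7=-18
add $t7, $t7, 3 → $t7=(-18)+3=-15
sub $t2, $t2, 1 → $t2=8-1=7
cmp $t2, 4  (cmp 7,4)
bne start: taken
sub $t7, $t7, 7 → $t7=(-15)-7=-22
add $t7, $t7, 3 → $t7=(-22)+3=-19
sub $t2, $t2, 1 → $t2=7-1=6
cmp $t2, 4  (cmp 6,4)
bne start: taken
sub $t7, $t7, 7 → $t7=(-19)-7=-26
add $t7, $t7, 3 → $t7=(-26)+3=-23
sub $t2, $t2, 1 → $t2=6-1=5
cmp $t2, 4  (cmp 5,4)
bne start: taken
sub $t7, $t7, 7 → $t7=(-23)-7=-30
add $t7, $t7, 3 → $t7=(-30)+3=-27
sub $t2, $t2, 1 → $t2=5-1=4
cmp $t2, 4  (cmp 4,4)
bne start: not taken
xor $t7, $t7, 16 → $t7=(-27)^16=-11
halt.

-11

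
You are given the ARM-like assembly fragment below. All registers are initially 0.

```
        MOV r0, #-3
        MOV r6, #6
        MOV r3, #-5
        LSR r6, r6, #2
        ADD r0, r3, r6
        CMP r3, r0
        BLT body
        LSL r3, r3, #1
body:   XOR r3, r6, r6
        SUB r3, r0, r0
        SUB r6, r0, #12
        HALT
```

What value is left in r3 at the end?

0

after MOV r0, #-3: r0=-3
after MOV r6, #6: r6=6
after MOV r3, #-5: r3=-5
after LSR r6, r6, #2: r6=6>>2=1
after ADD r0, r3, r6: r0=(-5)+1=-4
CMP r3, r0  (cmp -5,-4)
BLT body: taken
after XOR r3, r6, r6: r3=1^1=0
after SUB r3, r0, r0: r3=(-4)-(-4)=0
after SUB r6, r0, #12: r6=(-4)-12=-16
halt.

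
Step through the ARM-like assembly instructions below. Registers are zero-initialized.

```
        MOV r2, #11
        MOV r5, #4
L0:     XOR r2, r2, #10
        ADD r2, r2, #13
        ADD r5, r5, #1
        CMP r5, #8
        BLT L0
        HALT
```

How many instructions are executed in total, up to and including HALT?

23

r2=11
r5=4
r2=11^10=1
r2=1+13=14
r5=4+1=5
CMP r5, #8  (cmp 5,8)
BLT L0: taken
r2=14^10=4
r2=4+13=17
r5=5+1=6
CMP r5, #8  (cmp 6,8)
BLT L0: taken
r2=17^10=27
r2=27+13=40
r5=6+1=7
CMP r5, #8  (cmp 7,8)
BLT L0: taken
r2=40^10=34
r2=34+13=47
r5=7+1=8
CMP r5, #8  (cmp 8,8)
BLT L0: not taken
halt.
Total executed instructions: 23.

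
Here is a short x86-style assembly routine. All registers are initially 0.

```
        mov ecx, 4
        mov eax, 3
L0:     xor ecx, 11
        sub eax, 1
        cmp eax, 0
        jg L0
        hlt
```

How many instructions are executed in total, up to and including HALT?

ecx=4
eax=3
ecx=4^11=15
eax=3-1=2
cmp eax, 0  (cmp 2,0)
jg L0: taken
ecx=15^11=4
eax=2-1=1
cmp eax, 0  (cmp 1,0)
jg L0: taken
ecx=4^11=15
eax=1-1=0
cmp eax, 0  (cmp 0,0)
jg L0: not taken
halt.
Total executed instructions: 15.

15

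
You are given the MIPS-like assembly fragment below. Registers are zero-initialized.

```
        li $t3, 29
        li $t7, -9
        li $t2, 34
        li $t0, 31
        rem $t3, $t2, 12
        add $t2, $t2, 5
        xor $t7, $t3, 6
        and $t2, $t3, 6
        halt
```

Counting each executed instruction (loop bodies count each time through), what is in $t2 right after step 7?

li $t3, 29 → $t3=29
li $t7, -9 → $t7=-9
li $t2, 34 → $t2=34
li $t0, 31 → $t0=31
rem $t3, $t2, 12 → $t3=34%12=10
add $t2, $t2, 5 → $t2=34+5=39
xor $t7, $t3, 6 → $t7=10^6=12
After step 7: $t2 = 39.

39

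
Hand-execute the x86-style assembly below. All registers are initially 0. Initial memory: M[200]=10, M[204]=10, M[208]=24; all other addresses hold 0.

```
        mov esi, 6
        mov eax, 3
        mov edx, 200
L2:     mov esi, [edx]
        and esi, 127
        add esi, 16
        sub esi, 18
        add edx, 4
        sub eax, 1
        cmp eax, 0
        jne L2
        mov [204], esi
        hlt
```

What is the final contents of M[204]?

after mov esi, 6: esi=6
after mov eax, 3: eax=3
after mov edx, 200: edx=200
after mov esi, [edx]: esi=M[200]=10
after and esi, 127: esi=10&127=10
after add esi, 16: esi=10+16=26
after sub esi, 18: esi=26-18=8
after add edx, 4: edx=200+4=204
after sub eax, 1: eax=3-1=2
cmp eax, 0  (cmp 2,0)
jne L2: taken
after mov esi, [edx]: esi=M[204]=10
after and esi, 127: esi=10&127=10
after add esi, 16: esi=10+16=26
after sub esi, 18: esi=26-18=8
after add edx, 4: edx=204+4=208
after sub eax, 1: eax=2-1=1
cmp eax, 0  (cmp 1,0)
jne L2: taken
after mov esi, [edx]: esi=M[208]=24
after and esi, 127: esi=24&127=24
after add esi, 16: esi=24+16=40
after sub esi, 18: esi=40-18=22
after add edx, 4: edx=208+4=212
after sub eax, 1: eax=1-1=0
cmp eax, 0  (cmp 0,0)
jne L2: not taken
mov [204], esi → M[204]=22
halt.

22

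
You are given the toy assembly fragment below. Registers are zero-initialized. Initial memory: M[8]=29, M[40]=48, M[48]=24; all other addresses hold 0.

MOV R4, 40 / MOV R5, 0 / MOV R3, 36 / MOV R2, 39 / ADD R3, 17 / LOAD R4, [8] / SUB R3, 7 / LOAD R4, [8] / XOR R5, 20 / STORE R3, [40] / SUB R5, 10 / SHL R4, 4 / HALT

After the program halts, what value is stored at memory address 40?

MOV R4, 40 → R4=40
MOV R5, 0 → R5=0
MOV R3, 36 → R3=36
MOV R2, 39 → R2=39
ADD R3, 17 → R3=36+17=53
LOAD R4, [8] → R4=M[8]=29
SUB R3, 7 → R3=53-7=46
LOAD R4, [8] → R4=M[8]=29
XOR R5, 20 → R5=0^20=20
STORE R3, [40] → M[40]=46
SUB R5, 10 → R5=20-10=10
SHL R4, 4 → R4=29<<4=464
halt.

46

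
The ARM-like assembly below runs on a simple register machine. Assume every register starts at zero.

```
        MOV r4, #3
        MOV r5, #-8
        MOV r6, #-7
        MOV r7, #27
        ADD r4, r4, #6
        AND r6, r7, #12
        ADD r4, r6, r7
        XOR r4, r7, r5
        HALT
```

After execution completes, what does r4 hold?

-29

MOV r4, #3 → r4=3
MOV r5, #-8 → r5=-8
MOV r6, #-7 → r6=-7
MOV r7, #27 → r7=27
ADD r4, r4, #6 → r4=3+6=9
AND r6, r7, #12 → r6=27&12=8
ADD r4, r6, r7 → r4=8+27=35
XOR r4, r7, r5 → r4=27^(-8)=-29
halt.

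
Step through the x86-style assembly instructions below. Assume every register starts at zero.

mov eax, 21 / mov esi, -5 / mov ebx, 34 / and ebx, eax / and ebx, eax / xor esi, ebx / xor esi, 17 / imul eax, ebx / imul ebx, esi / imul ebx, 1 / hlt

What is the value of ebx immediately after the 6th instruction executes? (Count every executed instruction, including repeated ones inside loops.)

after mov eax, 21: eax=21
after mov esi, -5: esi=-5
after mov ebx, 34: ebx=34
after and ebx, eax: ebx=34&21=0
after and ebx, eax: ebx=0&21=0
after xor esi, ebx: esi=(-5)^0=-5
After step 6: ebx = 0.

0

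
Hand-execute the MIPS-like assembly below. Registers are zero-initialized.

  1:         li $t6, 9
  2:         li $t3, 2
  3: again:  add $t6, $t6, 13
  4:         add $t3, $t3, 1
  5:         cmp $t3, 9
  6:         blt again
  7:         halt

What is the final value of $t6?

$t6=9
$t3=2
$t6=9+13=22
$t3=2+1=3
cmp $t3, 9  (cmp 3,9)
blt again: taken
$t6=22+13=35
$t3=3+1=4
cmp $t3, 9  (cmp 4,9)
blt again: taken
$t6=35+13=48
$t3=4+1=5
cmp $t3, 9  (cmp 5,9)
blt again: taken
$t6=48+13=61
$t3=5+1=6
cmp $t3, 9  (cmp 6,9)
blt again: taken
$t6=61+13=74
$t3=6+1=7
cmp $t3, 9  (cmp 7,9)
blt again: taken
$t6=74+13=87
$t3=7+1=8
cmp $t3, 9  (cmp 8,9)
blt again: taken
$t6=87+13=100
$t3=8+1=9
cmp $t3, 9  (cmp 9,9)
blt again: not taken
halt.

100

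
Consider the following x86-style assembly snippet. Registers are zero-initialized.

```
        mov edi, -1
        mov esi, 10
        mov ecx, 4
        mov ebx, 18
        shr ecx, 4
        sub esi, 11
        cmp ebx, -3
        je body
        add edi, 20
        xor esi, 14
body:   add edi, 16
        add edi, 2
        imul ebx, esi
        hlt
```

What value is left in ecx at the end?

0

mov edi, -1 → edi=-1
mov esi, 10 → esi=10
mov ecx, 4 → ecx=4
mov ebx, 18 → ebx=18
shr ecx, 4 → ecx=4>>4=0
sub esi, 11 → esi=10-11=-1
cmp ebx, -3  (cmp 18,-3)
je body: not taken
add edi, 20 → edi=(-1)+20=19
xor esi, 14 → esi=(-1)^14=-15
add edi, 16 → edi=19+16=35
add edi, 2 → edi=35+2=37
imul ebx, esi → ebx=18*(-15)=-270
halt.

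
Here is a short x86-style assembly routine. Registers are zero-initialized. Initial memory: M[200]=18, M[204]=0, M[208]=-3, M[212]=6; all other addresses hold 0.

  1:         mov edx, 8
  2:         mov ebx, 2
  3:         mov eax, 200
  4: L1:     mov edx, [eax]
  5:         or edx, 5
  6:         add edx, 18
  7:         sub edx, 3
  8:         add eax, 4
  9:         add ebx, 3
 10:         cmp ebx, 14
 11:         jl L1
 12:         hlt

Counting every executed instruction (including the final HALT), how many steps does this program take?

mov edx, 8 → edx=8
mov ebx, 2 → ebx=2
mov eax, 200 → eax=200
mov edx, [eax] → edx=M[200]=18
or edx, 5 → edx=18|5=23
add edx, 18 → edx=23+18=41
sub edx, 3 → edx=41-3=38
add eax, 4 → eax=200+4=204
add ebx, 3 → ebx=2+3=5
cmp ebx, 14  (cmp 5,14)
jl L1: taken
mov edx, [eax] → edx=M[204]=0
or edx, 5 → edx=0|5=5
add edx, 18 → edx=5+18=23
sub edx, 3 → edx=23-3=20
add eax, 4 → eax=204+4=208
add ebx, 3 → ebx=5+3=8
cmp ebx, 14  (cmp 8,14)
jl L1: taken
mov edx, [eax] → edx=M[208]=-3
or edx, 5 → edx=(-3)|5=-3
add edx, 18 → edx=(-3)+18=15
sub edx, 3 → edx=15-3=12
add eax, 4 → eax=208+4=212
add ebx, 3 → ebx=8+3=11
cmp ebx, 14  (cmp 11,14)
jl L1: taken
mov edx, [eax] → edx=M[212]=6
or edx, 5 → edx=6|5=7
add edx, 18 → edx=7+18=25
sub edx, 3 → edx=25-3=22
add eax, 4 → eax=212+4=216
add ebx, 3 → ebx=11+3=14
cmp ebx, 14  (cmp 14,14)
jl L1: not taken
halt.
Total executed instructions: 36.

36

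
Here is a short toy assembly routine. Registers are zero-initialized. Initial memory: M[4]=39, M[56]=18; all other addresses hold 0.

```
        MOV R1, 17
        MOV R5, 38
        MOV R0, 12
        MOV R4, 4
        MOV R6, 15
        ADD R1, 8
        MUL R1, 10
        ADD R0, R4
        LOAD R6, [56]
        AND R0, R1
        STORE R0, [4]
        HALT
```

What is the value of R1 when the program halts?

after MOV R1, 17: R1=17
after MOV R5, 38: R5=38
after MOV R0, 12: R0=12
after MOV R4, 4: R4=4
after MOV R6, 15: R6=15
after ADD R1, 8: R1=17+8=25
after MUL R1, 10: R1=25*10=250
after ADD R0, R4: R0=12+4=16
after LOAD R6, [56]: R6=M[56]=18
after AND R0, R1: R0=16&250=16
STORE R0, [4] → M[4]=16
halt.

250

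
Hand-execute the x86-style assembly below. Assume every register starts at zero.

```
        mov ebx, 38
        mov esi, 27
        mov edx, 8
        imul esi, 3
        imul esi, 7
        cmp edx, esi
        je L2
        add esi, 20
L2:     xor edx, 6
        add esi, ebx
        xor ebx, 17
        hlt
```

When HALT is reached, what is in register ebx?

55

after mov ebx, 38: ebx=38
after mov esi, 27: esi=27
after mov edx, 8: edx=8
after imul esi, 3: esi=27*3=81
after imul esi, 7: esi=81*7=567
cmp edx, esi  (cmp 8,567)
je L2: not taken
after add esi, 20: esi=567+20=587
after xor edx, 6: edx=8^6=14
after add esi, ebx: esi=587+38=625
after xor ebx, 17: ebx=38^17=55
halt.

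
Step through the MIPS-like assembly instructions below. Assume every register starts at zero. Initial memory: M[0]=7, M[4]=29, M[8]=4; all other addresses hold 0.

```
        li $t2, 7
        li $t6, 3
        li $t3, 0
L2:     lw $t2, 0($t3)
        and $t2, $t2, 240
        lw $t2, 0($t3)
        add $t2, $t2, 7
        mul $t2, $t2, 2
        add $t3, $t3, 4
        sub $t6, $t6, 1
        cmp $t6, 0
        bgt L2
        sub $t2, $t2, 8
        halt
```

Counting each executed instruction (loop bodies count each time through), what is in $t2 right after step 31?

14

after li $t2, 7: $t2=7
after li $t6, 3: $t6=3
after li $t3, 0: $t3=0
after lw $t2, 0($t3): $t2=M[0]=7
after and $t2, $t2, 240: $t2=7&240=0
after lw $t2, 0($t3): $t2=M[0]=7
after add $t2, $t2, 7: $t2=7+7=14
after mul $t2, $t2, 2: $t2=14*2=28
after add $t3, $t3, 4: $t3=0+4=4
after sub $t6, $t6, 1: $t6=3-1=2
cmp $t6, 0  (cmp 2,0)
bgt L2: taken
after lw $t2, 0($t3): $t2=M[4]=29
after and $t2, $t2, 240: $t2=29&240=16
after lw $t2, 0($t3): $t2=M[4]=29
after add $t2, $t2, 7: $t2=29+7=36
after mul $t2, $t2, 2: $t2=36*2=72
after add $t3, $t3, 4: $t3=4+4=8
after sub $t6, $t6, 1: $t6=2-1=1
cmp $t6, 0  (cmp 1,0)
bgt L2: taken
after lw $t2, 0($t3): $t2=M[8]=4
after and $t2, $t2, 240: $t2=4&240=0
after lw $t2, 0($t3): $t2=M[8]=4
after add $t2, $t2, 7: $t2=4+7=11
after mul $t2, $t2, 2: $t2=11*2=22
after add $t3, $t3, 4: $t3=8+4=12
after sub $t6, $t6, 1: $t6=1-1=0
cmp $t6, 0  (cmp 0,0)
bgt L2: not taken
after sub $t2, $t2, 8: $t2=22-8=14
After step 31: $t2 = 14.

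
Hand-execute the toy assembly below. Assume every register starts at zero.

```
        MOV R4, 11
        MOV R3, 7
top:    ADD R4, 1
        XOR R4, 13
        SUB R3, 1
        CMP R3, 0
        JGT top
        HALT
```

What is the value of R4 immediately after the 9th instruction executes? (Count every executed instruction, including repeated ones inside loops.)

MOV R4, 11 → R4=11
MOV R3, 7 → R3=7
ADD R4, 1 → R4=11+1=12
XOR R4, 13 → R4=12^13=1
SUB R3, 1 → R3=7-1=6
CMP R3, 0  (cmp 6,0)
JGT top: taken
ADD R4, 1 → R4=1+1=2
XOR R4, 13 → R4=2^13=15
After step 9: R4 = 15.

15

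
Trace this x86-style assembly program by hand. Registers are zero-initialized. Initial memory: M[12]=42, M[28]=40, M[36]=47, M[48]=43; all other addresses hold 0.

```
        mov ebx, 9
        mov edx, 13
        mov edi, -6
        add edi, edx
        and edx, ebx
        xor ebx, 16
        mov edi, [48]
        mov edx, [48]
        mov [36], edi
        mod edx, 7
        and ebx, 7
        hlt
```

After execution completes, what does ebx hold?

1

mov ebx, 9 → ebx=9
mov edx, 13 → edx=13
mov edi, -6 → edi=-6
add edi, edx → edi=(-6)+13=7
and edx, ebx → edx=13&9=9
xor ebx, 16 → ebx=9^16=25
mov edi, [48] → edi=M[48]=43
mov edx, [48] → edx=M[48]=43
mov [36], edi → M[36]=43
mod edx, 7 → edx=43%7=1
and ebx, 7 → ebx=25&7=1
halt.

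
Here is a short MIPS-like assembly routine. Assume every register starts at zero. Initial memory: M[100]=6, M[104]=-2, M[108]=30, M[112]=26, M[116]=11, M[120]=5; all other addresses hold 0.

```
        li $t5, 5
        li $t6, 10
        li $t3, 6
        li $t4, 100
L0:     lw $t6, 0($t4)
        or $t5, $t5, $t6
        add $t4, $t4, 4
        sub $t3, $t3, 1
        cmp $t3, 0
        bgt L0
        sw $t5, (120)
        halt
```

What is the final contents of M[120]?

-1

$t5=5
$t6=10
$t3=6
$t4=100
$t6=M[100]=6
$t5=5|6=7
$t4=100+4=104
$t3=6-1=5
cmp $t3, 0  (cmp 5,0)
bgt L0: taken
$t6=M[104]=-2
$t5=7|(-2)=-1
$t4=104+4=108
$t3=5-1=4
cmp $t3, 0  (cmp 4,0)
bgt L0: taken
$t6=M[108]=30
$t5=(-1)|30=-1
$t4=108+4=112
$t3=4-1=3
cmp $t3, 0  (cmp 3,0)
bgt L0: taken
$t6=M[112]=26
$t5=(-1)|26=-1
$t4=112+4=116
$t3=3-1=2
cmp $t3, 0  (cmp 2,0)
bgt L0: taken
$t6=M[116]=11
$t5=(-1)|11=-1
$t4=116+4=120
$t3=2-1=1
cmp $t3, 0  (cmp 1,0)
bgt L0: taken
$t6=M[120]=5
$t5=(-1)|5=-1
$t4=120+4=124
$t3=1-1=0
cmp $t3, 0  (cmp 0,0)
bgt L0: not taken
sw $t5, (120) → M[120]=-1
halt.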